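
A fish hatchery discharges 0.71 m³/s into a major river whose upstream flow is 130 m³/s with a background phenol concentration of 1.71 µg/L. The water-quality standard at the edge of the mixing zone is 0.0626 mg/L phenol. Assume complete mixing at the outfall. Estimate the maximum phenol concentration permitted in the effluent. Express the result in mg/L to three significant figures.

11.2 mg/L

1.71 µg/L = 0.00171 mg/L.
Mass balance: 0.0626·130.7 = 0.71·Cₑ + 130·0.00171.
Cₑ = (8.182 − 0.2223) / 0.71 = 11.21 mg/L.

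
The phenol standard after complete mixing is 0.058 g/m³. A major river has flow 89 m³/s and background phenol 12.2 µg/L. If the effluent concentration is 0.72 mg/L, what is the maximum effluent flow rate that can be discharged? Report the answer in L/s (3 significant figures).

12.2 µg/L = 0.0122 mg/L.
Mass balance at complete mixing: C_std·(Q_w + Q_r) = Q_w·C_e + Q_r·C_b.
Rearranging, Q_w = Q_r·(C_std − C_b)/(C_e − C_std) = 89·(0.058 − 0.0122) / (0.72 − 0.058) = 6.157 m³/s.
= 6157 L/s.

6160 L/s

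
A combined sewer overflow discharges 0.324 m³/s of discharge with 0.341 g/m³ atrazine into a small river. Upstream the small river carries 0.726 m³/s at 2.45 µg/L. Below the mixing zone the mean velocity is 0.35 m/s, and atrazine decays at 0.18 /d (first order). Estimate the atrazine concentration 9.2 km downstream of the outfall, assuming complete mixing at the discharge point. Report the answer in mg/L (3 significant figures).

0.101 mg/L

2.45 µg/L = 0.00245 mg/L.
After complete mixing, C₀ = (0.324·0.341 + 0.726·0.00245) / 1.05 = 0.1069 mg/L.
Travel time t = 9200 m / 0.35 m/s = 2.629e+04 s = 0.3042 d.
C = 0.1069·exp(−0.18·0.3042) = 0.1069·0.9467 = 0.1012 mg/L.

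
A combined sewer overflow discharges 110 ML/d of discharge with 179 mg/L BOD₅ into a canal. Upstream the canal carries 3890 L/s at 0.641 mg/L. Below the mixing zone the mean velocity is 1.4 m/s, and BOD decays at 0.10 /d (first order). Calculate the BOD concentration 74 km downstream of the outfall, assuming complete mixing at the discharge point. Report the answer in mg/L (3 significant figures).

110 ML/d = 1.273 m³/s.
3890 L/s = 3.89 m³/s.
After complete mixing, C₀ = (1.273·179 + 3.89·0.641) / 5.163 = 44.62 mg/L.
Travel time t = 7.4e+04 m / 1.4 m/s = 5.286e+04 s = 0.6118 d.
C = 44.62·exp(−0.10·0.6118) = 44.62·0.9407 = 41.97 mg/L.

42.0 mg/L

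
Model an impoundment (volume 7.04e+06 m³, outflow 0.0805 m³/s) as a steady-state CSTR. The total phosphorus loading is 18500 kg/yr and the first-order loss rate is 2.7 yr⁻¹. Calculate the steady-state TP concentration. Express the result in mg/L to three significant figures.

0.859 mg/L

Outflow Q = 0.0805 m³/s × 3.156e+07 s/yr = 2.54e+06 m³/yr.
Steady-state CSTR mass balance: W = Q·C + k·V·C, so C = W/(Q + kV).
Q + kV = 2.54e+06 + 2.7·7.04e+06 = 2.155e+07 m³/yr.
C = 18500/2.155e+07 = 0.0008585 kg/m³ = 0.8585 mg/L.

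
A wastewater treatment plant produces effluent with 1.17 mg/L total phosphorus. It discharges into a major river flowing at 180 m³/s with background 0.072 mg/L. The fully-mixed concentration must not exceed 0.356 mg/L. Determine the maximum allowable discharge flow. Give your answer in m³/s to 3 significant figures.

Mass balance at complete mixing: C_std·(Q_w + Q_r) = Q_w·C_e + Q_r·C_b.
Rearranging, Q_w = Q_r·(C_std − C_b)/(C_e − C_std) = 180·(0.356 − 0.072) / (1.17 − 0.356) = 62.8 m³/s.

62.8 m³/s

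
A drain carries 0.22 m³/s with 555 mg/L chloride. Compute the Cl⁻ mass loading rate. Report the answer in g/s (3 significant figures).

Mass flux = Q·C = 0.22 m³/s × 555 g/m³ = 122.1 g/s.

122 g/s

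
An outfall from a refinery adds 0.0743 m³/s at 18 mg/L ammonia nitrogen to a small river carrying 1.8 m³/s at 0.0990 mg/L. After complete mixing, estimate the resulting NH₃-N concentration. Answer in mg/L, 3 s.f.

Conservation of mass across the mixing zone: C = (0.0743·18 + 1.8·0.099) / (0.0743 + 1.8) = 1.516/1.874 = 0.8086 mg/L.

0.809 mg/L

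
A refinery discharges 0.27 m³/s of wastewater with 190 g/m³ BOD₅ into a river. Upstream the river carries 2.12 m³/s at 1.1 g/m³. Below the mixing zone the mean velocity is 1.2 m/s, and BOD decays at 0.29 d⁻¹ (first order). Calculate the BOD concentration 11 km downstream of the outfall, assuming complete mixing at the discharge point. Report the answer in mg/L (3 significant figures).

21.8 mg/L

After complete mixing, C₀ = (0.27·190 + 2.12·1.1) / 2.39 = 22.44 mg/L.
Travel time t = 1.1e+04 m / 1.2 m/s = 9167 s = 0.1061 d.
C = 22.44·exp(−0.29·0.1061) = 22.44·0.9697 = 21.76 mg/L.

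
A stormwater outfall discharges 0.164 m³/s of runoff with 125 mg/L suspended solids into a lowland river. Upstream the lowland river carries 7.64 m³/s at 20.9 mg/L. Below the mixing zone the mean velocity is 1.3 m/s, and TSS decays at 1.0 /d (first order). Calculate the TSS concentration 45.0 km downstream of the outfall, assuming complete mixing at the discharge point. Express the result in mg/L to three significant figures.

15.5 mg/L

After complete mixing, C₀ = (0.164·125 + 7.64·20.9) / 7.804 = 23.09 mg/L.
Travel time t = 4.5e+04 m / 1.3 m/s = 3.462e+04 s = 0.4006 d.
C = 23.09·exp(−1.0·0.4006) = 23.09·0.6699 = 15.47 mg/L.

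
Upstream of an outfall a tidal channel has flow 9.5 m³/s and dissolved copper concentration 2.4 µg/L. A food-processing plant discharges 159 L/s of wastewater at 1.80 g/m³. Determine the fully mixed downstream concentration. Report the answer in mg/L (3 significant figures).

0.0320 mg/L

159 L/s = 0.159 m³/s.
2.4 µg/L = 0.0024 mg/L.
Conservation of mass across the mixing zone: C = (0.159·1.8 + 9.5·0.0024) / (0.159 + 9.5) = 0.309/9.659 = 0.03199 mg/L.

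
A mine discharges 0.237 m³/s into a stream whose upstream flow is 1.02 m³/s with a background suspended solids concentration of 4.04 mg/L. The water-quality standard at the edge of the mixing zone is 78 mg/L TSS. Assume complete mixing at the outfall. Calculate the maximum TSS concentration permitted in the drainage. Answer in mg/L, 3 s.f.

396 mg/L

Mass balance: 78·1.257 = 0.237·Cₑ + 1.02·4.04.
Cₑ = (98.05 − 4.121) / 0.237 = 396.3 mg/L.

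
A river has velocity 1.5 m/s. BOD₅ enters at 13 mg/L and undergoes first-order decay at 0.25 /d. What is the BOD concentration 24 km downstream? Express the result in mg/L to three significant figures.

Travel time t = 24 km / 1.5 m/s = 2.4e+04/1.5 = 1.6e+04 s = 0.1852 d.
First-order decay: C = 13·exp(−0.25·0.1852) = 13·0.9548 = 12.41 mg/L.

12.4 mg/L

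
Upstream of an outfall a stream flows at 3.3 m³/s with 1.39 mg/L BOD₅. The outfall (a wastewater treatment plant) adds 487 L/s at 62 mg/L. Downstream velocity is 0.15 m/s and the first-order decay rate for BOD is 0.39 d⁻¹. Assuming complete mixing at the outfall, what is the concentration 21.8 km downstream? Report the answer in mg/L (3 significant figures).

4.77 mg/L

487 L/s = 0.487 m³/s.
After complete mixing, C₀ = (0.487·62 + 3.3·1.39) / 3.787 = 9.184 mg/L.
Travel time t = 2.18e+04 m / 0.15 m/s = 1.453e+05 s = 1.682 d.
C = 9.184·exp(−0.39·1.682) = 9.184·0.5189 = 4.766 mg/L.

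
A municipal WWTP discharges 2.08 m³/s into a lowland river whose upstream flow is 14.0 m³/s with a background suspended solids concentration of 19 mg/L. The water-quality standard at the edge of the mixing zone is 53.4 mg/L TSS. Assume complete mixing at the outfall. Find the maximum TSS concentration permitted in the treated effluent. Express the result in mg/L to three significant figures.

Mass balance: 53.4·16.08 = 2.08·Cₑ + 14·19.
Cₑ = (858.7 − 266) / 2.08 = 284.9 mg/L.

285 mg/L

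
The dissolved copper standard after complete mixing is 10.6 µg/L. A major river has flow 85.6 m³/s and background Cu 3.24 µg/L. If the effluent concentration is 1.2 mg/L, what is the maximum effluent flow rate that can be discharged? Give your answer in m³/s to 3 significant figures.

0.530 m³/s

3.24 µg/L = 0.00324 mg/L.
10.6 µg/L = 0.0106 mg/L.
Mass balance at complete mixing: C_std·(Q_w + Q_r) = Q_w·C_e + Q_r·C_b.
Rearranging, Q_w = Q_r·(C_std − C_b)/(C_e − C_std) = 85.6·(0.0106 − 0.00324) / (1.2 − 0.0106) = 0.5297 m³/s.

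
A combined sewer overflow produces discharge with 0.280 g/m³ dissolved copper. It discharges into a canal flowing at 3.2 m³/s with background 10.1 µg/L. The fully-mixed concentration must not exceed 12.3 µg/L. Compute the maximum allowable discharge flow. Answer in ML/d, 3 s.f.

10.1 µg/L = 0.0101 mg/L.
12.3 µg/L = 0.0123 mg/L.
Mass balance at complete mixing: C_std·(Q_w + Q_r) = Q_w·C_e + Q_r·C_b.
Rearranging, Q_w = Q_r·(C_std − C_b)/(C_e − C_std) = 3.2·(0.0123 − 0.0101) / (0.28 − 0.0123) = 0.0263 m³/s.
= 2.272 ML/d.

2.27 ML/d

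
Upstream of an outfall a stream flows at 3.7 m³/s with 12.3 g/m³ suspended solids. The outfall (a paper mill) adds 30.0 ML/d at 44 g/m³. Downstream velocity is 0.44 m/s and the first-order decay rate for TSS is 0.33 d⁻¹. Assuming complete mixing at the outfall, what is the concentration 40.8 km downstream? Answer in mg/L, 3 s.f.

30.0 ML/d = 0.3472 m³/s.
After complete mixing, C₀ = (0.3472·44 + 3.7·12.3) / 4.047 = 15.02 mg/L.
Travel time t = 4.08e+04 m / 0.44 m/s = 9.273e+04 s = 1.073 d.
C = 15.02·exp(−0.33·1.073) = 15.02·0.7018 = 10.54 mg/L.

10.5 mg/L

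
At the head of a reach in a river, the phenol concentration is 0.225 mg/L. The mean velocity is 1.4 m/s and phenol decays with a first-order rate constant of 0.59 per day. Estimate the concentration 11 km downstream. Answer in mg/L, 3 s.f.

Travel time t = 11 km / 1.4 m/s = 1.1e+04/1.4 = 7857 s = 0.09094 d.
First-order decay: C = 0.225·exp(−0.59·0.09094) = 0.225·0.9478 = 0.2132 mg/L.

0.213 mg/L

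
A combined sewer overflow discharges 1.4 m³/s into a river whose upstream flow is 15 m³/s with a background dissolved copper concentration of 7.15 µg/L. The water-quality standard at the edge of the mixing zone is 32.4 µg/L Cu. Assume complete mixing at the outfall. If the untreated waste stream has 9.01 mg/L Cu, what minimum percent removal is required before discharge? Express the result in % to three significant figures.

7.15 µg/L = 0.00715 mg/L.
32.4 µg/L = 0.0324 mg/L.
Mass balance: 0.0324·16.4 = 1.4·Cₑ + 15·0.00715.
Cₑ = (0.5314 − 0.1072) / 1.4 = 0.3029 mg/L.
Required removal = 1 − 0.3029/9.01 = 96.64 %.

96.6 %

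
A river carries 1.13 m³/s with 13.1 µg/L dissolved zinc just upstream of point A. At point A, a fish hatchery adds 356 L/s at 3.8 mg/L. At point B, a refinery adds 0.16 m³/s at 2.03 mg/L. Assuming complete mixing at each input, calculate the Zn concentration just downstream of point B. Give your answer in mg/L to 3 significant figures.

1.03 mg/L

13.1 µg/L = 0.0131 mg/L.
356 L/s = 0.356 m³/s.
After input A: C = (1.13·0.0131 + 0.356·3.8) / 1.486 = 0.9203 mg/L.
After input B: C = (1.486·0.9203 + 0.16·2.03) / 1.646 = 1.028 mg/L.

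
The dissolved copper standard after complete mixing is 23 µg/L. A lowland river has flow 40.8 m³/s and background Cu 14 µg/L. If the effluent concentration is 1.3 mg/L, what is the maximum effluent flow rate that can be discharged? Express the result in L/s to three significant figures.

288 L/s

14 µg/L = 0.014 mg/L.
23 µg/L = 0.023 mg/L.
Mass balance at complete mixing: C_std·(Q_w + Q_r) = Q_w·C_e + Q_r·C_b.
Rearranging, Q_w = Q_r·(C_std − C_b)/(C_e − C_std) = 40.8·(0.023 − 0.014) / (1.3 − 0.023) = 0.2875 m³/s.
= 287.5 L/s.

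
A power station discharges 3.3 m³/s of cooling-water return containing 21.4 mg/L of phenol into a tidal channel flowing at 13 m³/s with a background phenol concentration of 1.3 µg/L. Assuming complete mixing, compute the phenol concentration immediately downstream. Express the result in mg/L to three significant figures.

4.33 mg/L

1.3 µg/L = 0.0013 mg/L.
By mass balance at complete mixing, C = (3.3·21.4 + 13·0.0013) / (3.3 + 13) = 70.64/16.3 = 4.334 mg/L.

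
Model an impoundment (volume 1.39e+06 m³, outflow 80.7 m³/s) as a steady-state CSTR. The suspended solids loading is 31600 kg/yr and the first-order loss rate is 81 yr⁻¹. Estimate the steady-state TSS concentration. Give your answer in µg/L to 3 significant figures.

Outflow Q = 80.7 m³/s × 3.156e+07 s/yr = 2.547e+09 m³/yr.
Steady-state CSTR mass balance: W = Q·C + k·V·C, so C = W/(Q + kV).
Q + kV = 2.547e+09 + 81·1.39e+06 = 2.659e+09 m³/yr.
C = 31600/2.659e+09 = 1.188e-05 kg/m³ = 0.01188 mg/L = 11.88 µg/L.

11.9 µg/L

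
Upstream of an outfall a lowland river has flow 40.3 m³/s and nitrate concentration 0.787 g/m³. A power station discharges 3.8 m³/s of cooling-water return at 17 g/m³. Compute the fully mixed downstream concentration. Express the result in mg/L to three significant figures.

Conservation of mass across the mixing zone: C = (3.8·17 + 40.3·0.787) / (3.8 + 40.3) = 96.32/44.1 = 2.184 mg/L.

2.18 mg/L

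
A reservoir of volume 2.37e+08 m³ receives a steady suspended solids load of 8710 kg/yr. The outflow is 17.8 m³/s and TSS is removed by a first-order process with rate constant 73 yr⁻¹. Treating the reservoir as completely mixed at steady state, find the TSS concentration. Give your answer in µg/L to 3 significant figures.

Outflow Q = 17.8 m³/s × 3.156e+07 s/yr = 5.617e+08 m³/yr.
Steady-state CSTR mass balance: W = Q·C + k·V·C, so C = W/(Q + kV).
Q + kV = 5.617e+08 + 73·2.37e+08 = 1.786e+10 m³/yr.
C = 8710/1.786e+10 = 4.876e-07 kg/m³ = 0.0004876 mg/L = 0.4876 µg/L.

0.488 µg/L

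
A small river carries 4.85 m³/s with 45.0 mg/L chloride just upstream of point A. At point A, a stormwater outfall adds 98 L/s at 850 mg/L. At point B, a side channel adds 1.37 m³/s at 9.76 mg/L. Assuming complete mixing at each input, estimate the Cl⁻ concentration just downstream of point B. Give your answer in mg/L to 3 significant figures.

49.8 mg/L

98 L/s = 0.098 m³/s.
After input A: C = (4.85·45 + 0.098·850) / 4.948 = 60.94 mg/L.
After input B: C = (4.948·60.94 + 1.37·9.76) / 6.318 = 49.85 mg/L.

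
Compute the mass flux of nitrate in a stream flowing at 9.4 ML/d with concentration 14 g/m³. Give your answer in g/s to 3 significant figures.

1.52 g/s

9.4 ML/d = 0.1088 m³/s.
Mass flux = Q·C = 0.1088 m³/s × 14 g/m³ = 1.523 g/s.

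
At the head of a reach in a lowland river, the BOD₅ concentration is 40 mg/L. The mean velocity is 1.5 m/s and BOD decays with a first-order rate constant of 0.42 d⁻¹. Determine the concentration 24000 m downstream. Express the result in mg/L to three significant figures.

37.0 mg/L

Travel time t = 24000 m / 1.5 m/s = 2.4e+04/1.5 = 1.6e+04 s = 0.1852 d.
First-order decay: C = 40·exp(−0.42·0.1852) = 40·0.9252 = 37.01 mg/L.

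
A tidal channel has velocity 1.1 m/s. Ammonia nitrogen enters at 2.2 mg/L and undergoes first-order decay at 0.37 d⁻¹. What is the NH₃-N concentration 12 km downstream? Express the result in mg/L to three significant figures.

Travel time t = 12 km / 1.1 m/s = 1.2e+04/1.1 = 1.091e+04 s = 0.1263 d.
First-order decay: C = 2.2·exp(−0.37·0.1263) = 2.2·0.9544 = 2.1 mg/L.

2.10 mg/L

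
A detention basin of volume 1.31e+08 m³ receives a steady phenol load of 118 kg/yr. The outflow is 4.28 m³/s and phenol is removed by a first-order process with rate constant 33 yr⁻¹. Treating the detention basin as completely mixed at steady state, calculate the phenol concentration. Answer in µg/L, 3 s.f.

0.0265 µg/L

Outflow Q = 4.28 m³/s × 3.156e+07 s/yr = 1.351e+08 m³/yr.
Steady-state CSTR mass balance: W = Q·C + k·V·C, so C = W/(Q + kV).
Q + kV = 1.351e+08 + 33·1.31e+08 = 4.458e+09 m³/yr.
C = 118/4.458e+09 = 2.647e-08 kg/m³ = 2.647e-05 mg/L = 0.02647 µg/L.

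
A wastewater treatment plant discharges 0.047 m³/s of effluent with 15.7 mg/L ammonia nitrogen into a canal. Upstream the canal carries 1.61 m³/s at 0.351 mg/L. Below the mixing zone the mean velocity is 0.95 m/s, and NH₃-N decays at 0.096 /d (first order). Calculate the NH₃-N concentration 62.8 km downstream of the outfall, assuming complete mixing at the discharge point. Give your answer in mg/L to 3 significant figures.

After complete mixing, C₀ = (0.047·15.7 + 1.61·0.351) / 1.657 = 0.7864 mg/L.
Travel time t = 6.28e+04 m / 0.95 m/s = 6.611e+04 s = 0.7651 d.
C = 0.7864·exp(−0.096·0.7651) = 0.7864·0.9292 = 0.7307 mg/L.

0.731 mg/L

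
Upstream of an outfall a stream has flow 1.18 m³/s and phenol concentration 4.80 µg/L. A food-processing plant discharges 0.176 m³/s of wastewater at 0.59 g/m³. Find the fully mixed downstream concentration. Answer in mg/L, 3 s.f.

4.80 µg/L = 0.0048 mg/L.
Conservation of mass across the mixing zone: C = (0.176·0.59 + 1.18·0.0048) / (0.176 + 1.18) = 0.1095/1.356 = 0.08076 mg/L.

0.0808 mg/L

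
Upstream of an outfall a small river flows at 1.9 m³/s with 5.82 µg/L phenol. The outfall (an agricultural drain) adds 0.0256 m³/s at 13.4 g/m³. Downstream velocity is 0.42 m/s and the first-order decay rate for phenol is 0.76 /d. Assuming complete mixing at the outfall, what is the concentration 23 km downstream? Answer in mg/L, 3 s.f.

5.82 µg/L = 0.00582 mg/L.
After complete mixing, C₀ = (0.0256·13.4 + 1.9·0.00582) / 1.926 = 0.1839 mg/L.
Travel time t = 2.3e+04 m / 0.42 m/s = 5.476e+04 s = 0.6338 d.
C = 0.1839·exp(−0.76·0.6338) = 0.1839·0.6177 = 0.1136 mg/L.

0.114 mg/L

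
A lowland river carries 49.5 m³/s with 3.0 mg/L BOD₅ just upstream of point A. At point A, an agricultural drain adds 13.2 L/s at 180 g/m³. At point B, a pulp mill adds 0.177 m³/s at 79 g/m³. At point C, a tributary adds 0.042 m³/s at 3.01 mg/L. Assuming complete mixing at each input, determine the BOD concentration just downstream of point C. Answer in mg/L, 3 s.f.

3.32 mg/L

13.2 L/s = 0.0132 m³/s.
After input A: C = (49.5·3 + 0.0132·180) / 49.51 = 3.047 mg/L.
After input B: C = (49.51·3.047 + 0.177·79) / 49.69 = 3.318 mg/L.
After input C: C = (49.69·3.318 + 0.042·3.01) / 49.73 = 3.317 mg/L.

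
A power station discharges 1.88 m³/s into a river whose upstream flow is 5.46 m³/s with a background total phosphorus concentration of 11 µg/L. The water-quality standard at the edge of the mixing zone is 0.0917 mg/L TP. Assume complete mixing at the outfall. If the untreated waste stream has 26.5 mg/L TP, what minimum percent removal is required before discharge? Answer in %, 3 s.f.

11 µg/L = 0.011 mg/L.
Mass balance: 0.0917·7.34 = 1.88·Cₑ + 5.46·0.011.
Cₑ = (0.6731 − 0.06006) / 1.88 = 0.3261 mg/L.
Required removal = 1 − 0.3261/26.5 = 98.77 %.

98.8 %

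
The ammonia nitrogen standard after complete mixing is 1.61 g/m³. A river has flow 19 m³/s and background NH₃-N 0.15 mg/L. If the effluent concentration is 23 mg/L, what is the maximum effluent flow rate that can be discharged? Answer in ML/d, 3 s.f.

112 ML/d

Mass balance at complete mixing: C_std·(Q_w + Q_r) = Q_w·C_e + Q_r·C_b.
Rearranging, Q_w = Q_r·(C_std − C_b)/(C_e − C_std) = 19·(1.61 − 0.15) / (23 − 1.61) = 1.297 m³/s.
= 112 ML/d.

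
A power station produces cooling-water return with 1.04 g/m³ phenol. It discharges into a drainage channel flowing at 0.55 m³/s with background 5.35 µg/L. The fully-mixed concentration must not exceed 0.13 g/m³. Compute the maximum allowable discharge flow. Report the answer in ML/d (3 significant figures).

5.35 µg/L = 0.00535 mg/L.
Mass balance at complete mixing: C_std·(Q_w + Q_r) = Q_w·C_e + Q_r·C_b.
Rearranging, Q_w = Q_r·(C_std − C_b)/(C_e − C_std) = 0.55·(0.13 − 0.00535) / (1.04 − 0.13) = 0.07534 m³/s.
= 6.509 ML/d.

6.51 ML/d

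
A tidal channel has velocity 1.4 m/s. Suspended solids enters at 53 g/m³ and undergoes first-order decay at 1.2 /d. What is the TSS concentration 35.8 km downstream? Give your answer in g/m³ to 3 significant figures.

Travel time t = 35.8 km / 1.4 m/s = 3.58e+04/1.4 = 2.557e+04 s = 0.296 d.
First-order decay: C = 53·exp(−1.2·0.296) = 53·0.7011 = 37.16 g/m³.

37.2 g/m³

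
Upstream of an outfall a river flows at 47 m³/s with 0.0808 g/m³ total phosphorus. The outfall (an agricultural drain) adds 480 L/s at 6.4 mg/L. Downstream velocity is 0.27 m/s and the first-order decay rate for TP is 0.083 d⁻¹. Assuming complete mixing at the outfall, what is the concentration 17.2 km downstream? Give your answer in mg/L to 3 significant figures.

480 L/s = 0.48 m³/s.
After complete mixing, C₀ = (0.48·6.4 + 47·0.0808) / 47.48 = 0.1447 mg/L.
Travel time t = 1.72e+04 m / 0.27 m/s = 6.37e+04 s = 0.7373 d.
C = 0.1447·exp(−0.083·0.7373) = 0.1447·0.9406 = 0.1361 mg/L.

0.136 mg/L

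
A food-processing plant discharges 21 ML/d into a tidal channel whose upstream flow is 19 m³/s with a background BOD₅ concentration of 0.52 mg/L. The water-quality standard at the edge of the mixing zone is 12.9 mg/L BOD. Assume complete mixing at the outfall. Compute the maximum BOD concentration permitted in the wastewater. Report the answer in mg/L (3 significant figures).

981 mg/L

21 ML/d = 0.2431 m³/s.
Mass balance: 12.9·19.24 = 0.2431·Cₑ + 19·0.52.
Cₑ = (248.2 − 9.88) / 0.2431 = 980.7 mg/L.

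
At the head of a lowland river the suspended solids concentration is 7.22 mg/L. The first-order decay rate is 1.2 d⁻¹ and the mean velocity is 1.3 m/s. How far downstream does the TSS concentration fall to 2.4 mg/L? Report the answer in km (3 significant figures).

From C = C₀·e^(−kt), t = ln(C₀/C)/k = ln(7.22/2.4)/1.2 = 1.101/1.2 = 0.9178 d.
Distance = v·t = 1.3 m/s × 7.93e+04 s = 1.031e+05 m = 103.1 km.

103 km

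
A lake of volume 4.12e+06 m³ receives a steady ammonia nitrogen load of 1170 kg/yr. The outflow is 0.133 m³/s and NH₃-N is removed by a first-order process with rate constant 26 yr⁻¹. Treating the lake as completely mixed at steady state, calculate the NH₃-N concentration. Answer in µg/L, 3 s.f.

10.5 µg/L

Outflow Q = 0.133 m³/s × 3.156e+07 s/yr = 4.197e+06 m³/yr.
Steady-state CSTR mass balance: W = Q·C + k·V·C, so C = W/(Q + kV).
Q + kV = 4.197e+06 + 26·4.12e+06 = 1.113e+08 m³/yr.
C = 1170/1.113e+08 = 1.051e-05 kg/m³ = 0.01051 mg/L = 10.51 µg/L.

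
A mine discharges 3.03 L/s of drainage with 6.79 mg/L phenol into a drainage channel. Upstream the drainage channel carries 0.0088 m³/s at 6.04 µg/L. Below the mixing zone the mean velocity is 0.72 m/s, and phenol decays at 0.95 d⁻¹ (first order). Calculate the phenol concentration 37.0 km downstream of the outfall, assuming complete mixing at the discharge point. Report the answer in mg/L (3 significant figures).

0.991 mg/L

3.03 L/s = 0.00303 m³/s.
6.04 µg/L = 0.00604 mg/L.
After complete mixing, C₀ = (0.00303·6.79 + 0.0088·0.00604) / 0.01183 = 1.744 mg/L.
Travel time t = 3.7e+04 m / 0.72 m/s = 5.139e+04 s = 0.5948 d.
C = 1.744·exp(−0.95·0.5948) = 1.744·0.5683 = 0.991 mg/L.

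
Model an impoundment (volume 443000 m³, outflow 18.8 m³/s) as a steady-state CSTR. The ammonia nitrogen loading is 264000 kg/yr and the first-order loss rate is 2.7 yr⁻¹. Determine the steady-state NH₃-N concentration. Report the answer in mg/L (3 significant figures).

Outflow Q = 18.8 m³/s × 3.156e+07 s/yr = 5.933e+08 m³/yr.
Steady-state CSTR mass balance: W = Q·C + k·V·C, so C = W/(Q + kV).
Q + kV = 5.933e+08 + 2.7·443000 = 5.945e+08 m³/yr.
C = 264000/5.945e+08 = 0.0004441 kg/m³ = 0.4441 mg/L.

0.444 mg/L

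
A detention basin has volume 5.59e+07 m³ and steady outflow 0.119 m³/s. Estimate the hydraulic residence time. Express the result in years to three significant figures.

Q = 0.119 m³/s × 3.156e+07 s/yr = 3.755e+06 m³/yr.
Hydraulic residence time τ = V/Q = 5.59e+07/3.755e+06 = 14.89 yr.

14.9 yr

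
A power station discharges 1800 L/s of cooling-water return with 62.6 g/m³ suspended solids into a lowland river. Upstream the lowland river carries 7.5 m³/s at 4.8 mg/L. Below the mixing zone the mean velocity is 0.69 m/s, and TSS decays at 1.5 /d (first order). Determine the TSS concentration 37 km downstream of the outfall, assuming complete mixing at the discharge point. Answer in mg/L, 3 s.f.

1800 L/s = 1.8 m³/s.
After complete mixing, C₀ = (1.8·62.6 + 7.5·4.8) / 9.3 = 15.99 mg/L.
Travel time t = 3.7e+04 m / 0.69 m/s = 5.362e+04 s = 0.6206 d.
C = 15.99·exp(−1.5·0.6206) = 15.99·0.3942 = 6.302 mg/L.

6.30 mg/L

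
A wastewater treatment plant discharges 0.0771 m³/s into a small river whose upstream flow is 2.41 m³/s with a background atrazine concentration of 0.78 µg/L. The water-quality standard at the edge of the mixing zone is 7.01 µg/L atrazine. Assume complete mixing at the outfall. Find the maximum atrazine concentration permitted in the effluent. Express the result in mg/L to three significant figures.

0.202 mg/L

0.78 µg/L = 0.00078 mg/L.
7.01 µg/L = 0.00701 mg/L.
Mass balance: 0.00701·2.487 = 0.0771·Cₑ + 2.41·0.00078.
Cₑ = (0.01743 − 0.00188) / 0.0771 = 0.2017 mg/L.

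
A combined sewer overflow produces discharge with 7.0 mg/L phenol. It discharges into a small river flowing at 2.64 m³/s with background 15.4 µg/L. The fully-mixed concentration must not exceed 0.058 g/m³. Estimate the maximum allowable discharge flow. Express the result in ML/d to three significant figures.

1.40 ML/d

15.4 µg/L = 0.0154 mg/L.
Mass balance at complete mixing: C_std·(Q_w + Q_r) = Q_w·C_e + Q_r·C_b.
Rearranging, Q_w = Q_r·(C_std − C_b)/(C_e − C_std) = 2.64·(0.058 − 0.0154) / (7 − 0.058) = 0.0162 m³/s.
= 1.4 ML/d.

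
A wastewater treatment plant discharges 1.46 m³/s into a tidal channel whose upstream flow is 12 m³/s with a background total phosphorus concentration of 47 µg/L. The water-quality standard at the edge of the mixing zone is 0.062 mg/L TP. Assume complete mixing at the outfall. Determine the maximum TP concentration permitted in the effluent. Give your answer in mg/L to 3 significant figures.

0.185 mg/L

47 µg/L = 0.047 mg/L.
Mass balance: 0.062·13.46 = 1.46·Cₑ + 12·0.047.
Cₑ = (0.8345 − 0.564) / 1.46 = 0.1853 mg/L.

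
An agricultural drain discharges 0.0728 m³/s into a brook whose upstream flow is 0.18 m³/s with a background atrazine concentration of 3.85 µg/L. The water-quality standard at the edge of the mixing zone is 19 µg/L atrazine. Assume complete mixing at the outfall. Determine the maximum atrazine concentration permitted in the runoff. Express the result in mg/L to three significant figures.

3.85 µg/L = 0.00385 mg/L.
19 µg/L = 0.019 mg/L.
Mass balance: 0.019·0.2528 = 0.0728·Cₑ + 0.18·0.00385.
Cₑ = (0.004803 − 0.000693) / 0.0728 = 0.05646 mg/L.

0.0565 mg/L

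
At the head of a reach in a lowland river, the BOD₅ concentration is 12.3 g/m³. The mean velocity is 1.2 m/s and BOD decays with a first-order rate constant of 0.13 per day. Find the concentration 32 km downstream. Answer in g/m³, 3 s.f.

11.8 g/m³

Travel time t = 32 km / 1.2 m/s = 3.2e+04/1.2 = 2.667e+04 s = 0.3086 d.
First-order decay: C = 12.3·exp(−0.13·0.3086) = 12.3·0.9607 = 11.82 g/m³.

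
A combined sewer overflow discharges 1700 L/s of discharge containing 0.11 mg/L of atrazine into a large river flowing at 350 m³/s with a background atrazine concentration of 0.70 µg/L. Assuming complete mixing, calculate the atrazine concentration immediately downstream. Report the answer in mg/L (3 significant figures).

1700 L/s = 1.7 m³/s.
0.70 µg/L = 0.0007 mg/L.
Conservation of mass across the mixing zone: C = (1.7·0.11 + 350·0.0007) / (1.7 + 350) = 0.432/351.7 = 0.001228 mg/L.

0.00123 mg/L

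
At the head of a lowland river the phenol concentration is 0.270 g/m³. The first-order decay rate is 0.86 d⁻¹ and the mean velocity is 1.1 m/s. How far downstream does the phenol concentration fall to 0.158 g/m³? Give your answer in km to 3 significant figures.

59.2 km

From C = C₀·e^(−kt), t = ln(C₀/C)/k = ln(0.270/0.158)/0.86 = 0.5358/0.86 = 0.6231 d.
Distance = v·t = 1.1 m/s × 5.383e+04 s = 5.922e+04 m = 59.22 km.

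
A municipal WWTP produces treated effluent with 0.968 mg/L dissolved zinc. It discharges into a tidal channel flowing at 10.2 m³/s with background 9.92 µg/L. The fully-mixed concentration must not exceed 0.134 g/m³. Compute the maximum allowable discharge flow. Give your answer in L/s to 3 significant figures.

1520 L/s

9.92 µg/L = 0.00992 mg/L.
Mass balance at complete mixing: C_std·(Q_w + Q_r) = Q_w·C_e + Q_r·C_b.
Rearranging, Q_w = Q_r·(C_std − C_b)/(C_e − C_std) = 10.2·(0.134 − 0.00992) / (0.968 − 0.134) = 1.518 m³/s.
= 1518 L/s.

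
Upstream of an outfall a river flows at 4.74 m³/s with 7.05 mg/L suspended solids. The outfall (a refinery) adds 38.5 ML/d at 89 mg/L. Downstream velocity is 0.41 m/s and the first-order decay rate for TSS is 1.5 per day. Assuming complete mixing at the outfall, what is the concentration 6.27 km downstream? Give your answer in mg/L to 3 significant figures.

38.5 ML/d = 0.4456 m³/s.
After complete mixing, C₀ = (0.4456·89 + 4.74·7.05) / 5.186 = 14.09 mg/L.
Travel time t = 6270 m / 0.41 m/s = 1.529e+04 s = 0.177 d.
C = 14.09·exp(−1.5·0.177) = 14.09·0.7668 = 10.81 mg/L.

10.8 mg/L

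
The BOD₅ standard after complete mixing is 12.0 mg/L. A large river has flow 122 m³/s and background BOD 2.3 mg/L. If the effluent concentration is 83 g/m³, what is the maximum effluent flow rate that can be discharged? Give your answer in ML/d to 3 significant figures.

1440 ML/d

Mass balance at complete mixing: C_std·(Q_w + Q_r) = Q_w·C_e + Q_r·C_b.
Rearranging, Q_w = Q_r·(C_std − C_b)/(C_e − C_std) = 122·(12 − 2.3) / (83 − 12) = 16.67 m³/s.
= 1440 ML/d.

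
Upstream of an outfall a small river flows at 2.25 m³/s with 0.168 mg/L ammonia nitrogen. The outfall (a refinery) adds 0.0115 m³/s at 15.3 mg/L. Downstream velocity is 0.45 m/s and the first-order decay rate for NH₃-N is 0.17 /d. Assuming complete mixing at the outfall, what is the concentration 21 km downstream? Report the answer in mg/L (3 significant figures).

After complete mixing, C₀ = (0.0115·15.3 + 2.25·0.168) / 2.261 = 0.2449 mg/L.
Travel time t = 2.1e+04 m / 0.45 m/s = 4.667e+04 s = 0.5401 d.
C = 0.2449·exp(−0.17·0.5401) = 0.2449·0.9123 = 0.2235 mg/L.

0.223 mg/L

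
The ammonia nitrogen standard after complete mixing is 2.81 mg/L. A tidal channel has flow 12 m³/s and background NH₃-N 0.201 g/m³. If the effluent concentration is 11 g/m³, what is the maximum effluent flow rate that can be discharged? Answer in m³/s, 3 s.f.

3.82 m³/s

Mass balance at complete mixing: C_std·(Q_w + Q_r) = Q_w·C_e + Q_r·C_b.
Rearranging, Q_w = Q_r·(C_std − C_b)/(C_e − C_std) = 12·(2.81 − 0.201) / (11 − 2.81) = 3.823 m³/s.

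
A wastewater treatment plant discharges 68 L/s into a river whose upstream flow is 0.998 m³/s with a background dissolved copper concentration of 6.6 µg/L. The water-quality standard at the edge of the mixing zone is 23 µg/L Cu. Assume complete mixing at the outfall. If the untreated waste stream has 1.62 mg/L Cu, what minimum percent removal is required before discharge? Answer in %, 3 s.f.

83.7 %

68 L/s = 0.068 m³/s.
6.6 µg/L = 0.0066 mg/L.
23 µg/L = 0.023 mg/L.
Mass balance: 0.023·1.066 = 0.068·Cₑ + 0.998·0.0066.
Cₑ = (0.02452 − 0.006587) / 0.068 = 0.2637 mg/L.
Required removal = 1 − 0.2637/1.62 = 83.72 %.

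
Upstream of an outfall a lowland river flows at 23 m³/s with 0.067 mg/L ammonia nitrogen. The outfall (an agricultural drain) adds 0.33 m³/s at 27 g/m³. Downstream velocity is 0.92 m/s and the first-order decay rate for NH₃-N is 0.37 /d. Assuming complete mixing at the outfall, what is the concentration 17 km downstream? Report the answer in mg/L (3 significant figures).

After complete mixing, C₀ = (0.33·27 + 23·0.067) / 23.33 = 0.448 mg/L.
Travel time t = 1.7e+04 m / 0.92 m/s = 1.848e+04 s = 0.2139 d.
C = 0.448·exp(−0.37·0.2139) = 0.448·0.9239 = 0.4139 mg/L.

0.414 mg/L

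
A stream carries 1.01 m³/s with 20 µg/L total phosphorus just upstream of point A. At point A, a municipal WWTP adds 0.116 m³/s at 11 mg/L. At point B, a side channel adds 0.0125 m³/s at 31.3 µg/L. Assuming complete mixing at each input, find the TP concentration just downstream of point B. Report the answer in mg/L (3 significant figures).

20 µg/L = 0.02 mg/L.
After input A: C = (1.01·0.02 + 0.116·11) / 1.126 = 1.151 mg/L.
31.3 µg/L = 0.0313 mg/L.
After input B: C = (1.126·1.151 + 0.0125·0.0313) / 1.139 = 1.139 mg/L.

1.14 mg/L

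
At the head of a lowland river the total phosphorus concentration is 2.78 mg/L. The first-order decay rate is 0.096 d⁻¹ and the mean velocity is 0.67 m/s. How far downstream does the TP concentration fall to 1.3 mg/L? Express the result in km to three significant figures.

From C = C₀·e^(−kt), t = ln(C₀/C)/k = ln(2.78/1.3)/0.096 = 0.7601/0.096 = 7.918 d.
Distance = v·t = 0.67 m/s × 6.841e+05 s = 4.583e+05 m = 458.3 km.

458 km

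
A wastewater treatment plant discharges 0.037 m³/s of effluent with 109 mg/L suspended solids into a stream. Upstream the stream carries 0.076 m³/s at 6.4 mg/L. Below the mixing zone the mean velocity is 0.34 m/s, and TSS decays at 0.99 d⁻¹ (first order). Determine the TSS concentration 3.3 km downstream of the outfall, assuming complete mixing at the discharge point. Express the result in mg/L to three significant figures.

35.8 mg/L

After complete mixing, C₀ = (0.037·109 + 0.076·6.4) / 0.113 = 39.99 mg/L.
Travel time t = 3300 m / 0.34 m/s = 9706 s = 0.1123 d.
C = 39.99·exp(−0.99·0.1123) = 39.99·0.8947 = 35.79 mg/L.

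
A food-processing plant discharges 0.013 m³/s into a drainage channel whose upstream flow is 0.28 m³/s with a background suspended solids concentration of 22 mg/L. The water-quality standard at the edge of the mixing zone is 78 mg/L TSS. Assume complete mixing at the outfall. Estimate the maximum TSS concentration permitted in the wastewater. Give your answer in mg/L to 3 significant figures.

Mass balance: 78·0.293 = 0.013·Cₑ + 0.28·22.
Cₑ = (22.85 − 6.16) / 0.013 = 1284 mg/L.

1280 mg/L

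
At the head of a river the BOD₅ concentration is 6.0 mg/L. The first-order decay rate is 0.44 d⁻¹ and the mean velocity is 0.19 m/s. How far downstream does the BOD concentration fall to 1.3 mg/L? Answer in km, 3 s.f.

From C = C₀·e^(−kt), t = ln(C₀/C)/k = ln(6.0/1.3)/0.44 = 1.529/0.44 = 3.476 d.
Distance = v·t = 0.19 m/s × 3.003e+05 s = 5.706e+04 m = 57.06 km.

57.1 km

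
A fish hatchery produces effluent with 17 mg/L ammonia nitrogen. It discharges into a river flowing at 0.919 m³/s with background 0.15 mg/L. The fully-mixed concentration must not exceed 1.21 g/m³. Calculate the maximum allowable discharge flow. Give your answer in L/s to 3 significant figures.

61.7 L/s

Mass balance at complete mixing: C_std·(Q_w + Q_r) = Q_w·C_e + Q_r·C_b.
Rearranging, Q_w = Q_r·(C_std − C_b)/(C_e − C_std) = 0.919·(1.21 − 0.15) / (17 − 1.21) = 0.06169 m³/s.
= 61.69 L/s.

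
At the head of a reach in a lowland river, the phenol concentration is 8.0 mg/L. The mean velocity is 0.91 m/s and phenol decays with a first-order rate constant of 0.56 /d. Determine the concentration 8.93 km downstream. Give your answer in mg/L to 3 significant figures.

Travel time t = 8.93 km / 0.91 m/s = 8930/0.91 = 9813 s = 0.1136 d.
First-order decay: C = 8.0·exp(−0.56·0.1136) = 8.0·0.9384 = 7.507 mg/L.

7.51 mg/L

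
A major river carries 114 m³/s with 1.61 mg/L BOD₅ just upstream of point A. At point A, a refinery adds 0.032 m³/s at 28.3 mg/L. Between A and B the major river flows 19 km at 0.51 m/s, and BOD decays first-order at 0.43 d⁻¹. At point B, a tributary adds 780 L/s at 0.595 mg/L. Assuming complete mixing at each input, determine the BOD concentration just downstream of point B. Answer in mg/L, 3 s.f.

1.34 mg/L

After input A: C = (114·1.61 + 0.032·28.3) / 114 = 1.617 mg/L.
Over the 19 km reach to input B (t = 3.725e+04 s = 0.4312 d), decay gives C = 1.617·exp(−0.43·0.4312) = 1.344 mg/L.
780 L/s = 0.78 m³/s.
After input B: C = (114·1.344 + 0.78·0.595) / 114.8 = 1.339 mg/L.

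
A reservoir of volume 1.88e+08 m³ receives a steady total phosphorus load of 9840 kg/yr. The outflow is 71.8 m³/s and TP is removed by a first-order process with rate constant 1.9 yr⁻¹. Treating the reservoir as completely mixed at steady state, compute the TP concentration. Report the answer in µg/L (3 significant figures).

3.75 µg/L

Outflow Q = 71.8 m³/s × 3.156e+07 s/yr = 2.266e+09 m³/yr.
Steady-state CSTR mass balance: W = Q·C + k·V·C, so C = W/(Q + kV).
Q + kV = 2.266e+09 + 1.9·1.88e+08 = 2.623e+09 m³/yr.
C = 9840/2.623e+09 = 3.751e-06 kg/m³ = 0.003751 mg/L = 3.751 µg/L.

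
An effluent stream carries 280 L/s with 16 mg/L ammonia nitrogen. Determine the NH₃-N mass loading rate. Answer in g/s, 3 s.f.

4.48 g/s

280 L/s = 0.28 m³/s.
Mass flux = Q·C = 0.28 m³/s × 16 g/m³ = 4.48 g/s.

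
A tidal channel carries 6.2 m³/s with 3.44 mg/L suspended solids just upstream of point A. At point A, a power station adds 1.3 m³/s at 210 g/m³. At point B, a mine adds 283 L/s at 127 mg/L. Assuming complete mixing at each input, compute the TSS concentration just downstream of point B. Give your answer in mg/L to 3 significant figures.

After input A: C = (6.2·3.44 + 1.3·210) / 7.5 = 39.24 mg/L.
283 L/s = 0.283 m³/s.
After input B: C = (7.5·39.24 + 0.283·127) / 7.783 = 42.43 mg/L.

42.4 mg/L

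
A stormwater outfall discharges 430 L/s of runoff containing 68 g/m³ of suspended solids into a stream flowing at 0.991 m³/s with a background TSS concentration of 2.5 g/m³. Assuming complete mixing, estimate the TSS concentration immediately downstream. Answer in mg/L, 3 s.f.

22.3 mg/L

430 L/s = 0.43 m³/s.
Conservation of mass across the mixing zone: C = (0.43·68 + 0.991·2.5) / (0.43 + 0.991) = 31.72/1.421 = 22.32 mg/L.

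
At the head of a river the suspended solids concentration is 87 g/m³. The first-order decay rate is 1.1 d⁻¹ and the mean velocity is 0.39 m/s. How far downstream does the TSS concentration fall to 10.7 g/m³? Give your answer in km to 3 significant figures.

From C = C₀·e^(−kt), t = ln(C₀/C)/k = ln(87/10.7)/1.1 = 2.096/1.1 = 1.905 d.
Distance = v·t = 0.39 m/s × 1.646e+05 s = 6.42e+04 m = 64.2 km.

64.2 km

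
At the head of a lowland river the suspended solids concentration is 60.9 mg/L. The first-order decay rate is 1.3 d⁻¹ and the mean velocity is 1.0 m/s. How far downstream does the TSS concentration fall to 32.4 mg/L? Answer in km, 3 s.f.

From C = C₀·e^(−kt), t = ln(C₀/C)/k = ln(60.9/32.4)/1.3 = 0.6311/1.3 = 0.4854 d.
Distance = v·t = 1.0 m/s × 4.194e+04 s = 4.194e+04 m = 41.94 km.

41.9 km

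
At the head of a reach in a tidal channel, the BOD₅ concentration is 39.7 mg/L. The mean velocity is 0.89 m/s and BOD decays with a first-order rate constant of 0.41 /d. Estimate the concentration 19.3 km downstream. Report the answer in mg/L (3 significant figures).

35.8 mg/L

Travel time t = 19.3 km / 0.89 m/s = 1.93e+04/0.89 = 2.169e+04 s = 0.251 d.
First-order decay: C = 39.7·exp(−0.41·0.251) = 39.7·0.9022 = 35.82 mg/L.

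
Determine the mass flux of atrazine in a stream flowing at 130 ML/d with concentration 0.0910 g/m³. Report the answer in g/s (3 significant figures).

0.137 g/s

130 ML/d = 1.505 m³/s.
Mass flux = Q·C = 1.505 m³/s × 0.091 g/m³ = 0.1369 g/s.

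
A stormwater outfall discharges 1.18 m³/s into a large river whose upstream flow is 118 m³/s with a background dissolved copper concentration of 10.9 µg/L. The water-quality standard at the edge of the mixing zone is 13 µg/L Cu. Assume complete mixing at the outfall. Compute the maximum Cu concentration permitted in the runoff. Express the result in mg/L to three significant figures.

10.9 µg/L = 0.0109 mg/L.
13 µg/L = 0.013 mg/L.
Mass balance: 0.013·119.2 = 1.18·Cₑ + 118·0.0109.
Cₑ = (1.549 − 1.286) / 1.18 = 0.223 mg/L.

0.223 mg/L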